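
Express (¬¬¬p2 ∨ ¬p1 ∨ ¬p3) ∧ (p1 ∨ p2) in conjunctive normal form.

(¬¬¬p2 ∨ ¬p1 ∨ ¬p3) ∧ (p1 ∨ p2)
≡ (¬p2 ∨ ¬p1 ∨ ¬p3) ∧ (p1 ∨ p2)   (double negation)

(¬p2 ∨ ¬p1 ∨ ¬p3) ∧ (p1 ∨ p2)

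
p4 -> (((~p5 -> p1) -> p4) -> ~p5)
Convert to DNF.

~p4 | ~p5

p4 -> (((~p5 -> p1) -> p4) -> ~p5)
⇔ ~p4 | (((~p5 -> p1) -> p4) -> ~p5)   [eliminate ->]
⇔ ~p4 | ~((~p5 -> p1) -> p4) | ~p5   [eliminate ->]
⇔ ~p4 | ~(~(~p5 -> p1) | p4) | ~p5   [eliminate ->]
⇔ ~p4 | ~(~(~~p5 | p1) | p4) | ~p5   [eliminate ->]
⇔ ~p4 | (~~(~~p5 | p1) & ~p4) | ~p5   [De Morgan]
⇔ ~p4 | ((~~p5 | p1) & ~p4) | ~p5   [double negation]
⇔ ~p4 | ((p5 | p1) & ~p4) | ~p5   [double negation]
⇔ ~p4 | (p5 & ~p4) | (p1 & ~p4) | ~p5   [distribute & over |]
⇔ ~p4 | ~p5   [simplify]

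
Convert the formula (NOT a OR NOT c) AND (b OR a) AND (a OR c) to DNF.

(NOT a OR NOT c) AND (b OR a) AND (a OR c)
= (NOT a AND b AND a) OR (NOT a AND b AND c) OR (NOT a AND a AND a) OR (NOT a AND a AND c) OR (NOT c AND b AND a) OR (NOT c AND b AND c) OR (NOT c AND a AND a) OR (NOT c AND a AND c)   (distribute AND over OR)
= (NOT a AND b AND c) OR (NOT c AND a)   (simplify)

(NOT a AND b AND c) OR (NOT c AND a)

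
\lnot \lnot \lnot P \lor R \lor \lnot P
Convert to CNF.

\lnot P \lor R

\lnot \lnot \lnot P \lor R \lor \lnot P
≡ \lnot P \lor R \lor \lnot P   (double negation)
≡ \lnot P \lor R   (simplify)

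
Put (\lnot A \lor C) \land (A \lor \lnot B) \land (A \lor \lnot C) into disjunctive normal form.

(\lnot A \land \lnot B \land \lnot C) \lor (C \land A)

(\lnot A \lor C) \land (A \lor \lnot B) \land (A \lor \lnot C)
≡ (\lnot A \land A \land A) \lor (\lnot A \land A \land \lnot C) \lor (\lnot A \land \lnot B \land A) \lor (\lnot A \land \lnot B \land \lnot C) \lor (C \land A \land A) \lor (C \land A \land \lnot C) \lor (C \land \lnot B \land A) \lor (C \land \lnot B \land \lnot C)   (distribute \land over \lor)
≡ (\lnot A \land \lnot B \land \lnot C) \lor (C \land A)   (simplify)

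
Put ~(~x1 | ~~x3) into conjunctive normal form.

~(~x1 | ~~x3)
⇔ ~~x1 & ~~~x3   — De Morgan
⇔ x1 & ~~~x3   — double negation
⇔ x1 & ~x3   — double negation

x1 & ~x3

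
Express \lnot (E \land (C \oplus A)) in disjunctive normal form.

\lnot (E \land (C \oplus A))
≡ \lnot (E \land (C \land \lnot A \lor \lnot C \land A))   [expand \oplus]
≡ \lnot E \lor \lnot (C \land \lnot A \lor \lnot C \land A)   [De Morgan]
≡ \lnot E \lor \lnot (C \land \lnot A) \land \lnot (\lnot C \land A)   [De Morgan]
≡ \lnot E \lor (\lnot C \lor \lnot \lnot A) \land \lnot (\lnot C \land A)   [De Morgan]
≡ \lnot E \lor (\lnot C \lor A) \land \lnot (\lnot C \land A)   [double negation]
≡ \lnot E \lor (\lnot C \lor A) \land (\lnot \lnot C \lor \lnot A)   [De Morgan]
≡ \lnot E \lor (\lnot C \lor A) \land (C \lor \lnot A)   [double negation]
≡ \lnot E \lor \lnot C \land C \lor \lnot C \land \lnot A \lor A \land C \lor A \land \lnot A   [distribute \land over \lor]
≡ \lnot E \lor \lnot C \land \lnot A \lor A \land C   [simplify]

\lnot E \lor \lnot C \land \lnot A \lor A \land C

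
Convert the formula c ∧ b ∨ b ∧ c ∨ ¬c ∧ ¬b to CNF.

(c ∨ ¬b) ∧ (b ∨ ¬c)

c ∧ b ∨ b ∧ c ∨ ¬c ∧ ¬b
≡ (c ∨ b ∨ ¬c) ∧ (c ∨ b ∨ ¬b) ∧ (c ∨ c ∨ ¬c) ∧ (c ∨ c ∨ ¬b) ∧ (b ∨ b ∨ ¬c) ∧ (b ∨ b ∨ ¬b) ∧ (b ∨ c ∨ ¬c) ∧ (b ∨ c ∨ ¬b)
≡ (c ∨ ¬b) ∧ (b ∨ ¬c)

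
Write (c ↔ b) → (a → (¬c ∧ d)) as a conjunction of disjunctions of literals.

(c ↔ b) → (a → (¬c ∧ d))
≡ ¬(c ↔ b) ∨ (a → (¬c ∧ d))
≡ ¬((c → b) ∧ (b → c)) ∨ (a → (¬c ∧ d))
≡ ¬((¬c ∨ b) ∧ (b → c)) ∨ (a → (¬c ∧ d))
≡ ¬((¬c ∨ b) ∧ (¬b ∨ c)) ∨ (a → (¬c ∧ d))
≡ ¬((¬c ∨ b) ∧ (¬b ∨ c)) ∨ ¬a ∨ (¬c ∧ d)
≡ ¬(¬c ∨ b) ∨ ¬(¬b ∨ c) ∨ ¬a ∨ (¬c ∧ d)
≡ (¬¬c ∧ ¬b) ∨ ¬(¬b ∨ c) ∨ ¬a ∨ (¬c ∧ d)
≡ (c ∧ ¬b) ∨ ¬(¬b ∨ c) ∨ ¬a ∨ (¬c ∧ d)
≡ (c ∧ ¬b) ∨ (¬¬b ∧ ¬c) ∨ ¬a ∨ (¬c ∧ d)
≡ (c ∧ ¬b) ∨ (b ∧ ¬c) ∨ ¬a ∨ (¬c ∧ d)
≡ (c ∨ b ∨ ¬a ∨ ¬c) ∧ (c ∨ b ∨ ¬a ∨ d) ∧ (c ∨ ¬c ∨ ¬a ∨ ¬c) ∧ (c ∨ ¬c ∨ ¬a ∨ d) ∧ (¬b ∨ b ∨ ¬a ∨ ¬c) ∧ (¬b ∨ b ∨ ¬a ∨ d) ∧ (¬b ∨ ¬c ∨ ¬a ∨ ¬c) ∧ (¬b ∨ ¬c ∨ ¬a ∨ d)
≡ (c ∨ b ∨ ¬a ∨ d) ∧ (¬b ∨ ¬c ∨ ¬a)

(c ∨ b ∨ ¬a ∨ d) ∧ (¬b ∨ ¬c ∨ ¬a)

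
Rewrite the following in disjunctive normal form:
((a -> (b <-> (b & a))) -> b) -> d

~b | d

((a -> (b <-> (b & a))) -> b) -> d
≡ ~((a -> (b <-> (b & a))) -> b) | d   [eliminate ->]
≡ ~(~(a -> (b <-> (b & a))) | b) | d   [eliminate ->]
≡ ~(~(~a | (b <-> (b & a))) | b) | d   [eliminate ->]
≡ ~(~(~a | ((b -> (b & a)) & ((b & a) -> b))) | b) | d   [eliminate <->]
≡ ~(~(~a | ((~b | (b & a)) & ((b & a) -> b))) | b) | d   [eliminate ->]
≡ ~(~(~a | ((~b | (b & a)) & (~(b & a) | b))) | b) | d   [eliminate ->]
≡ (~~(~a | ((~b | (b & a)) & (~(b & a) | b))) & ~b) | d   [De Morgan]
≡ ((~a | ((~b | (b & a)) & (~(b & a) | b))) & ~b) | d   [double negation]
≡ ((~a | ((~b | (b & a)) & (~b | ~a | b))) & ~b) | d   [De Morgan]
≡ (~a & ~b) | (~b & ~b & ~b) | (~b & ~a & ~b) | (~b & b & ~b) | (b & a & ~b & ~b) | (b & a & ~a & ~b) | (b & a & b & ~b) | d   [distribute & over |]
≡ ~b | d   [simplify]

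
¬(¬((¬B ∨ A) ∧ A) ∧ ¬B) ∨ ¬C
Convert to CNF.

A ∨ B ∨ ¬C

¬(¬((¬B ∨ A) ∧ A) ∧ ¬B) ∨ ¬C
= ¬¬((¬B ∨ A) ∧ A) ∨ ¬¬B ∨ ¬C   (De Morgan)
= ((¬B ∨ A) ∧ A) ∨ ¬¬B ∨ ¬C   (double negation)
= ((¬B ∨ A) ∧ A) ∨ B ∨ ¬C   (double negation)
= (¬B ∨ A ∨ B ∨ ¬C) ∧ (A ∨ B ∨ ¬C)   (distribute ∨ over ∧)
= A ∨ B ∨ ¬C   (simplify)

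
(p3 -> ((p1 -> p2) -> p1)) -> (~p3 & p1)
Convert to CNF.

(p3 | p1) & (~p1 | ~p3)

(p3 -> ((p1 -> p2) -> p1)) -> (~p3 & p1)
≡ ~(p3 -> ((p1 -> p2) -> p1)) | (~p3 & p1)   — eliminate ->
≡ ~(~p3 | ((p1 -> p2) -> p1)) | (~p3 & p1)   — eliminate ->
≡ ~(~p3 | ~(p1 -> p2) | p1) | (~p3 & p1)   — eliminate ->
≡ ~(~p3 | ~(~p1 | p2) | p1) | (~p3 & p1)   — eliminate ->
≡ (~~p3 & ~~(~p1 | p2) & ~p1) | (~p3 & p1)   — De Morgan
≡ (p3 & ~~(~p1 | p2) & ~p1) | (~p3 & p1)   — double negation
≡ (p3 & (~p1 | p2) & ~p1) | (~p3 & p1)   — double negation
≡ (p3 | ~p3) & (p3 | p1) & (~p1 | p2 | ~p3) & (~p1 | p2 | p1) & (~p1 | ~p3) & (~p1 | p1)   — distribute | over &
≡ (p3 | p1) & (~p1 | ~p3)   — simplify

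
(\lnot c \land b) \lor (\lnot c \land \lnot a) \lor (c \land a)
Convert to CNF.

(\lnot c \lor a) \land (b \lor \lnot a \lor c)

(\lnot c \land b) \lor (\lnot c \land \lnot a) \lor (c \land a)
≡ (\lnot c \lor \lnot c \lor c) \land (\lnot c \lor \lnot c \lor a) \land (\lnot c \lor \lnot a \lor c) \land (\lnot c \lor \lnot a \lor a) \land (b \lor \lnot c \lor c) \land (b \lor \lnot c \lor a) \land (b \lor \lnot a \lor c) \land (b \lor \lnot a \lor a)
≡ (\lnot c \lor a) \land (b \lor \lnot a \lor c)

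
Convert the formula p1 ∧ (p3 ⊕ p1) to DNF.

p1 ∧ ¬p3

p1 ∧ (p3 ⊕ p1)
⇔ p1 ∧ ((p3 ∧ ¬p1) ∨ (¬p3 ∧ p1))   (expand ⊕)
⇔ (p1 ∧ p3 ∧ ¬p1) ∨ (p1 ∧ ¬p3 ∧ p1)   (distribute ∧ over ∨)
⇔ p1 ∧ ¬p3   (simplify)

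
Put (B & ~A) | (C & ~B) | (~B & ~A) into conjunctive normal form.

(~A | C) & (~A | ~B)

(B & ~A) | (C & ~B) | (~B & ~A)
≡ (B | C | ~B) & (B | C | ~A) & (B | ~B | ~B) & (B | ~B | ~A) & (~A | C | ~B) & (~A | C | ~A) & (~A | ~B | ~B) & (~A | ~B | ~A)
≡ (~A | C) & (~A | ~B)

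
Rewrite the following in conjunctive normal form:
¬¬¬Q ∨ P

¬Q ∨ P

¬¬¬Q ∨ P
≡ ¬Q ∨ P   [double negation]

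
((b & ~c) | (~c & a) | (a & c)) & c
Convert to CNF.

((b & ~c) | (~c & a) | (a & c)) & c
⇔ (b | ~c | a) & (b | ~c | c) & (b | a | a) & (b | a | c) & (~c | ~c | a) & (~c | ~c | c) & (~c | a | a) & (~c | a | c) & c   (distribute | over &)
⇔ (b | a) & (~c | a) & c   (simplify)

(b | a) & (~c | a) & c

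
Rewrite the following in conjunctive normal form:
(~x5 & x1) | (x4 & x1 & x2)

(~x5 & x1) | (x4 & x1 & x2)
≡ (~x5 | x4) & (~x5 | x1) & (~x5 | x2) & (x1 | x4) & (x1 | x1) & (x1 | x2)   [distribute | over &]
≡ (~x5 | x4) & (~x5 | x2) & x1   [simplify]

(~x5 | x4) & (~x5 | x2) & x1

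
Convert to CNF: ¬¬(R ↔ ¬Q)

¬¬(R ↔ ¬Q)
≡ ¬¬((R → ¬Q) ∧ (¬Q → R))   [eliminate ↔]
≡ ¬¬((¬R ∨ ¬Q) ∧ (¬Q → R))   [eliminate →]
≡ ¬¬((¬R ∨ ¬Q) ∧ (¬¬Q ∨ R))   [eliminate →]
≡ (¬R ∨ ¬Q) ∧ (¬¬Q ∨ R)   [double negation]
≡ (¬R ∨ ¬Q) ∧ (Q ∨ R)   [double negation]

(¬R ∨ ¬Q) ∧ (Q ∨ R)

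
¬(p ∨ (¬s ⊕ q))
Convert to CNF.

¬p ∧ (s ∨ q) ∧ (¬q ∨ ¬s)

¬(p ∨ (¬s ⊕ q))
≡ ¬(p ∨ ((¬s ∨ q) ∧ ¬(¬s ∧ q)))   (expand ⊕)
≡ ¬p ∧ ¬((¬s ∨ q) ∧ ¬(¬s ∧ q))   (De Morgan)
≡ ¬p ∧ (¬(¬s ∨ q) ∨ ¬¬(¬s ∧ q))   (De Morgan)
≡ ¬p ∧ ((¬¬s ∧ ¬q) ∨ ¬¬(¬s ∧ q))   (De Morgan)
≡ ¬p ∧ ((s ∧ ¬q) ∨ ¬¬(¬s ∧ q))   (double negation)
≡ ¬p ∧ ((s ∧ ¬q) ∨ (¬s ∧ q))   (double negation)
≡ ¬p ∧ (s ∨ ¬s) ∧ (s ∨ q) ∧ (¬q ∨ ¬s) ∧ (¬q ∨ q)   (distribute ∨ over ∧)
≡ ¬p ∧ (s ∨ q) ∧ (¬q ∨ ¬s)   (simplify)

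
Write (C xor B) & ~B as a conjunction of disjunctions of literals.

(C xor B) & ~B
≡ (C | B) & ~(C & B) & ~B   [expand xor]
≡ (C | B) & (~C | ~B) & ~B   [De Morgan]
≡ (C | B) & ~B   [simplify]

(C | B) & ~B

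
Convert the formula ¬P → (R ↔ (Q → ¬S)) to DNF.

P ∨ (¬R ∧ Q ∧ S) ∨ (¬Q ∧ R) ∨ (¬S ∧ R)

¬P → (R ↔ (Q → ¬S))
≡ ¬¬P ∨ (R ↔ (Q → ¬S))   [eliminate →]
≡ ¬¬P ∨ ((R → (Q → ¬S)) ∧ ((Q → ¬S) → R))   [eliminate ↔]
≡ ¬¬P ∨ ((¬R ∨ (Q → ¬S)) ∧ ((Q → ¬S) → R))   [eliminate →]
≡ ¬¬P ∨ ((¬R ∨ ¬Q ∨ ¬S) ∧ ((Q → ¬S) → R))   [eliminate →]
≡ ¬¬P ∨ ((¬R ∨ ¬Q ∨ ¬S) ∧ (¬(Q → ¬S) ∨ R))   [eliminate →]
≡ ¬¬P ∨ ((¬R ∨ ¬Q ∨ ¬S) ∧ (¬(¬Q ∨ ¬S) ∨ R))   [eliminate →]
≡ P ∨ ((¬R ∨ ¬Q ∨ ¬S) ∧ (¬(¬Q ∨ ¬S) ∨ R))   [double negation]
≡ P ∨ ((¬R ∨ ¬Q ∨ ¬S) ∧ ((¬¬Q ∧ ¬¬S) ∨ R))   [De Morgan]
≡ P ∨ ((¬R ∨ ¬Q ∨ ¬S) ∧ ((Q ∧ ¬¬S) ∨ R))   [double negation]
≡ P ∨ ((¬R ∨ ¬Q ∨ ¬S) ∧ ((Q ∧ S) ∨ R))   [double negation]
≡ P ∨ (¬R ∧ Q ∧ S) ∨ (¬R ∧ R) ∨ (¬Q ∧ Q ∧ S) ∨ (¬Q ∧ R) ∨ (¬S ∧ Q ∧ S) ∨ (¬S ∧ R)   [distribute ∧ over ∨]
≡ P ∨ (¬R ∧ Q ∧ S) ∨ (¬Q ∧ R) ∨ (¬S ∧ R)   [simplify]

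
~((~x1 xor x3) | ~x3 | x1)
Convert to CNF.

x3 & ~x1

~((~x1 xor x3) | ~x3 | x1)
≡ ~(((~x1 | x3) & ~(~x1 & x3)) | ~x3 | x1)   [expand xor]
≡ ~((~x1 | x3) & ~(~x1 & x3)) & ~~x3 & ~x1   [De Morgan]
≡ (~(~x1 | x3) | ~~(~x1 & x3)) & ~~x3 & ~x1   [De Morgan]
≡ ((~~x1 & ~x3) | ~~(~x1 & x3)) & ~~x3 & ~x1   [De Morgan]
≡ ((x1 & ~x3) | ~~(~x1 & x3)) & ~~x3 & ~x1   [double negation]
≡ ((x1 & ~x3) | (~x1 & x3)) & ~~x3 & ~x1   [double negation]
≡ ((x1 & ~x3) | (~x1 & x3)) & x3 & ~x1   [double negation]
≡ (x1 | ~x1) & (x1 | x3) & (~x3 | ~x1) & (~x3 | x3) & x3 & ~x1   [distribute | over &]
≡ x3 & ~x1   [simplify]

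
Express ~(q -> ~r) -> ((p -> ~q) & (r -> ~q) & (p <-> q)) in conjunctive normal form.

~q | ~r

~(q -> ~r) -> ((p -> ~q) & (r -> ~q) & (p <-> q))
≡ ~~(q -> ~r) | ((p -> ~q) & (r -> ~q) & (p <-> q))   — eliminate ->
≡ ~~(~q | ~r) | ((p -> ~q) & (r -> ~q) & (p <-> q))   — eliminate ->
≡ ~~(~q | ~r) | ((~p | ~q) & (r -> ~q) & (p <-> q))   — eliminate ->
≡ ~~(~q | ~r) | ((~p | ~q) & (~r | ~q) & (p <-> q))   — eliminate ->
≡ ~~(~q | ~r) | ((~p | ~q) & (~r | ~q) & (p -> q) & (q -> p))   — eliminate <->
≡ ~~(~q | ~r) | ((~p | ~q) & (~r | ~q) & (~p | q) & (q -> p))   — eliminate ->
≡ ~~(~q | ~r) | ((~p | ~q) & (~r | ~q) & (~p | q) & (~q | p))   — eliminate ->
≡ ~q | ~r | ((~p | ~q) & (~r | ~q) & (~p | q) & (~q | p))   — double negation
≡ (~q | ~r | ~p | ~q) & (~q | ~r | ~r | ~q) & (~q | ~r | ~p | q) & (~q | ~r | ~q | p)   — distribute | over &
≡ ~q | ~r   — simplify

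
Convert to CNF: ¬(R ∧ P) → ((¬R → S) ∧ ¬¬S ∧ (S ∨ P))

¬(R ∧ P) → ((¬R → S) ∧ ¬¬S ∧ (S ∨ P))
= ¬¬(R ∧ P) ∨ ((¬R → S) ∧ ¬¬S ∧ (S ∨ P))   [eliminate →]
= ¬¬(R ∧ P) ∨ ((¬¬R ∨ S) ∧ ¬¬S ∧ (S ∨ P))   [eliminate →]
= (R ∧ P) ∨ ((¬¬R ∨ S) ∧ ¬¬S ∧ (S ∨ P))   [double negation]
= (R ∧ P) ∨ ((R ∨ S) ∧ ¬¬S ∧ (S ∨ P))   [double negation]
= (R ∧ P) ∨ ((R ∨ S) ∧ S ∧ (S ∨ P))   [double negation]
= (R ∨ R ∨ S) ∧ (R ∨ S) ∧ (R ∨ S ∨ P) ∧ (P ∨ R ∨ S) ∧ (P ∨ S) ∧ (P ∨ S ∨ P)   [distribute ∨ over ∧]
= (R ∨ S) ∧ (P ∨ S)   [simplify]

(R ∨ S) ∧ (P ∨ S)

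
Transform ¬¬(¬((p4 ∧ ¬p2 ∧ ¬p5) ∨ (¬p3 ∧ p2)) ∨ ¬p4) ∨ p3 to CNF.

¬¬(¬((p4 ∧ ¬p2 ∧ ¬p5) ∨ (¬p3 ∧ p2)) ∨ ¬p4) ∨ p3
≡ ¬((p4 ∧ ¬p2 ∧ ¬p5) ∨ (¬p3 ∧ p2)) ∨ ¬p4 ∨ p3   (double negation)
≡ (¬(p4 ∧ ¬p2 ∧ ¬p5) ∧ ¬(¬p3 ∧ p2)) ∨ ¬p4 ∨ p3   (De Morgan)
≡ ((¬p4 ∨ ¬¬p2 ∨ ¬¬p5) ∧ ¬(¬p3 ∧ p2)) ∨ ¬p4 ∨ p3   (De Morgan)
≡ ((¬p4 ∨ p2 ∨ ¬¬p5) ∧ ¬(¬p3 ∧ p2)) ∨ ¬p4 ∨ p3   (double negation)
≡ ((¬p4 ∨ p2 ∨ p5) ∧ ¬(¬p3 ∧ p2)) ∨ ¬p4 ∨ p3   (double negation)
≡ ((¬p4 ∨ p2 ∨ p5) ∧ (¬¬p3 ∨ ¬p2)) ∨ ¬p4 ∨ p3   (De Morgan)
≡ ((¬p4 ∨ p2 ∨ p5) ∧ (p3 ∨ ¬p2)) ∨ ¬p4 ∨ p3   (double negation)
≡ (¬p4 ∨ p2 ∨ p5 ∨ ¬p4 ∨ p3) ∧ (p3 ∨ ¬p2 ∨ ¬p4 ∨ p3)   (distribute ∨ over ∧)
≡ (¬p4 ∨ p2 ∨ p5 ∨ p3) ∧ (p3 ∨ ¬p2 ∨ ¬p4)   (simplify)

(¬p4 ∨ p2 ∨ p5 ∨ p3) ∧ (p3 ∨ ¬p2 ∨ ¬p4)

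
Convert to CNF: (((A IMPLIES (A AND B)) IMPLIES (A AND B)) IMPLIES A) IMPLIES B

(A OR B) AND (NOT A OR B)

(((A IMPLIES (A AND B)) IMPLIES (A AND B)) IMPLIES A) IMPLIES B
⇔ NOT (((A IMPLIES (A AND B)) IMPLIES (A AND B)) IMPLIES A) OR B   (eliminate IMPLIES)
⇔ NOT (NOT ((A IMPLIES (A AND B)) IMPLIES (A AND B)) OR A) OR B   (eliminate IMPLIES)
⇔ NOT (NOT (NOT (A IMPLIES (A AND B)) OR (A AND B)) OR A) OR B   (eliminate IMPLIES)
⇔ NOT (NOT (NOT (NOT A OR (A AND B)) OR (A AND B)) OR A) OR B   (eliminate IMPLIES)
⇔ (NOT NOT (NOT (NOT A OR (A AND B)) OR (A AND B)) AND NOT A) OR B   (De Morgan)
⇔ ((NOT (NOT A OR (A AND B)) OR (A AND B)) AND NOT A) OR B   (double negation)
⇔ (((NOT NOT A AND NOT (A AND B)) OR (A AND B)) AND NOT A) OR B   (De Morgan)
⇔ (((A AND NOT (A AND B)) OR (A AND B)) AND NOT A) OR B   (double negation)
⇔ (((A AND (NOT A OR NOT B)) OR (A AND B)) AND NOT A) OR B   (De Morgan)
⇔ (A OR A OR B) AND (A OR B OR B) AND (NOT A OR NOT B OR A OR B) AND (NOT A OR NOT B OR B OR B) AND (NOT A OR B)   (distribute OR over AND)
⇔ (A OR B) AND (NOT A OR B)   (simplify)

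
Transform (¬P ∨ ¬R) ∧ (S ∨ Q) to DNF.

(¬P ∨ ¬R) ∧ (S ∨ Q)
= (¬P ∧ S) ∨ (¬P ∧ Q) ∨ (¬R ∧ S) ∨ (¬R ∧ Q)   (distribute ∧ over ∨)

(¬P ∧ S) ∨ (¬P ∧ Q) ∨ (¬R ∧ S) ∨ (¬R ∧ Q)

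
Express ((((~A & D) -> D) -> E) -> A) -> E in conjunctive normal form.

((((~A & D) -> D) -> E) -> A) -> E
≡ ~((((~A & D) -> D) -> E) -> A) | E   (eliminate ->)
≡ ~(~(((~A & D) -> D) -> E) | A) | E   (eliminate ->)
≡ ~(~(~((~A & D) -> D) | E) | A) | E   (eliminate ->)
≡ ~(~(~(~(~A & D) | D) | E) | A) | E   (eliminate ->)
≡ (~~(~(~(~A & D) | D) | E) & ~A) | E   (De Morgan)
≡ ((~(~(~A & D) | D) | E) & ~A) | E   (double negation)
≡ (((~~(~A & D) & ~D) | E) & ~A) | E   (De Morgan)
≡ (((~A & D & ~D) | E) & ~A) | E   (double negation)
≡ (~A | E | E) & (D | E | E) & (~D | E | E) & (~A | E)   (distribute | over &)
≡ (~A | E) & (D | E) & (~D | E)   (simplify)

(~A | E) & (D | E) & (~D | E)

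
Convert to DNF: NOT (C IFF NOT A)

(C AND A) OR (NOT A AND NOT C)

NOT (C IFF NOT A)
≡ NOT ((C IMPLIES NOT A) AND (NOT A IMPLIES C))   [eliminate IFF]
≡ NOT ((NOT C OR NOT A) AND (NOT A IMPLIES C))   [eliminate IMPLIES]
≡ NOT ((NOT C OR NOT A) AND (NOT NOT A OR C))   [eliminate IMPLIES]
≡ NOT (NOT C OR NOT A) OR NOT (NOT NOT A OR C)   [De Morgan]
≡ (NOT NOT C AND NOT NOT A) OR NOT (NOT NOT A OR C)   [De Morgan]
≡ (C AND NOT NOT A) OR NOT (NOT NOT A OR C)   [double negation]
≡ (C AND A) OR NOT (NOT NOT A OR C)   [double negation]
≡ (C AND A) OR (NOT NOT NOT A AND NOT C)   [De Morgan]
≡ (C AND A) OR (NOT A AND NOT C)   [double negation]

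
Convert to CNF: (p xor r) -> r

(p xor r) -> r
≡ ~(p xor r) | r   [eliminate ->]
≡ ~((p | r) & ~(p & r)) | r   [expand xor]
≡ ~(p | r) | ~~(p & r) | r   [De Morgan]
≡ (~p & ~r) | ~~(p & r) | r   [De Morgan]
≡ (~p & ~r) | (p & r) | r   [double negation]
≡ (~p | p | r) & (~p | r | r) & (~r | p | r) & (~r | r | r)   [distribute | over &]
≡ ~p | r   [simplify]

~p | r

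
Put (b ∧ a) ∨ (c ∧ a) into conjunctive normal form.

(b ∧ a) ∨ (c ∧ a)
⇔ (b ∨ c) ∧ (b ∨ a) ∧ (a ∨ c) ∧ (a ∨ a)   — distribute ∨ over ∧
⇔ (b ∨ c) ∧ a   — simplify

(b ∨ c) ∧ a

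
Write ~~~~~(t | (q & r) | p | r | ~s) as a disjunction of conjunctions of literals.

~t & ~r & ~p & s

~~~~~(t | (q & r) | p | r | ~s)
⇔ ~~~(t | (q & r) | p | r | ~s)   (double negation)
⇔ ~(t | (q & r) | p | r | ~s)   (double negation)
⇔ ~t & ~(q & r) & ~p & ~r & ~~s   (De Morgan)
⇔ ~t & (~q | ~r) & ~p & ~r & ~~s   (De Morgan)
⇔ ~t & (~q | ~r) & ~p & ~r & s   (double negation)
⇔ (~t & ~q & ~p & ~r & s) | (~t & ~r & ~p & ~r & s)   (distribute & over |)
⇔ ~t & ~r & ~p & s   (simplify)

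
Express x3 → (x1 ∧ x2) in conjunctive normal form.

(¬x3 ∨ x1) ∧ (¬x3 ∨ x2)

x3 → (x1 ∧ x2)
≡ ¬x3 ∨ (x1 ∧ x2)   — eliminate →
≡ (¬x3 ∨ x1) ∧ (¬x3 ∨ x2)   — distribute ∨ over ∧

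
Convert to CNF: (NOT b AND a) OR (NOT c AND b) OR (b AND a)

(a OR NOT c) AND (a OR b)

(NOT b AND a) OR (NOT c AND b) OR (b AND a)
≡ (NOT b OR NOT c OR b) AND (NOT b OR NOT c OR a) AND (NOT b OR b OR b) AND (NOT b OR b OR a) AND (a OR NOT c OR b) AND (a OR NOT c OR a) AND (a OR b OR b) AND (a OR b OR a)   [distribute OR over AND]
≡ (a OR NOT c) AND (a OR b)   [simplify]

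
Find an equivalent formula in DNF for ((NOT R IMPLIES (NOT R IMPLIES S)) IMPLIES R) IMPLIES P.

(S AND NOT R) OR P

((NOT R IMPLIES (NOT R IMPLIES S)) IMPLIES R) IMPLIES P
= NOT ((NOT R IMPLIES (NOT R IMPLIES S)) IMPLIES R) OR P
= NOT (NOT (NOT R IMPLIES (NOT R IMPLIES S)) OR R) OR P
= NOT (NOT (NOT NOT R OR (NOT R IMPLIES S)) OR R) OR P
= NOT (NOT (NOT NOT R OR NOT NOT R OR S) OR R) OR P
= (NOT NOT (NOT NOT R OR NOT NOT R OR S) AND NOT R) OR P
= ((NOT NOT R OR NOT NOT R OR S) AND NOT R) OR P
= ((R OR NOT NOT R OR S) AND NOT R) OR P
= ((R OR R OR S) AND NOT R) OR P
= (R AND NOT R) OR (R AND NOT R) OR (S AND NOT R) OR P
= (S AND NOT R) OR P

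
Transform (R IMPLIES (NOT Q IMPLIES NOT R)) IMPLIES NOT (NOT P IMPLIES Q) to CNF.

(R IMPLIES (NOT Q IMPLIES NOT R)) IMPLIES NOT (NOT P IMPLIES Q)
≡ NOT (R IMPLIES (NOT Q IMPLIES NOT R)) OR NOT (NOT P IMPLIES Q)   [eliminate IMPLIES]
≡ NOT (NOT R OR (NOT Q IMPLIES NOT R)) OR NOT (NOT P IMPLIES Q)   [eliminate IMPLIES]
≡ NOT (NOT R OR NOT NOT Q OR NOT R) OR NOT (NOT P IMPLIES Q)   [eliminate IMPLIES]
≡ NOT (NOT R OR NOT NOT Q OR NOT R) OR NOT (NOT NOT P OR Q)   [eliminate IMPLIES]
≡ (NOT NOT R AND NOT NOT NOT Q AND NOT NOT R) OR NOT (NOT NOT P OR Q)   [De Morgan]
≡ (R AND NOT NOT NOT Q AND NOT NOT R) OR NOT (NOT NOT P OR Q)   [double negation]
≡ (R AND NOT Q AND NOT NOT R) OR NOT (NOT NOT P OR Q)   [double negation]
≡ (R AND NOT Q AND R) OR NOT (NOT NOT P OR Q)   [double negation]
≡ (R AND NOT Q AND R) OR (NOT NOT NOT P AND NOT Q)   [De Morgan]
≡ (R AND NOT Q AND R) OR (NOT P AND NOT Q)   [double negation]
≡ (R OR NOT P) AND (R OR NOT Q) AND (NOT Q OR NOT P) AND (NOT Q OR NOT Q) AND (R OR NOT P) AND (R OR NOT Q)   [distribute OR over AND]
≡ (R OR NOT P) AND NOT Q   [simplify]

(R OR NOT P) AND NOT Q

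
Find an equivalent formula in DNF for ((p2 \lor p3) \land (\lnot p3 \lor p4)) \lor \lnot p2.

(p2 \land \lnot p3) \lor (p2 \land p4) \lor (p3 \land p4) \lor \lnot p2

((p2 \lor p3) \land (\lnot p3 \lor p4)) \lor \lnot p2
= (p2 \land \lnot p3) \lor (p2 \land p4) \lor (p3 \land \lnot p3) \lor (p3 \land p4) \lor \lnot p2   [distribute \land over \lor]
= (p2 \land \lnot p3) \lor (p2 \land p4) \lor (p3 \land p4) \lor \lnot p2   [simplify]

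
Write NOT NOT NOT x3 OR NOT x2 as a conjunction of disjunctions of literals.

NOT x3 OR NOT x2

NOT NOT NOT x3 OR NOT x2
≡ NOT x3 OR NOT x2   (double negation)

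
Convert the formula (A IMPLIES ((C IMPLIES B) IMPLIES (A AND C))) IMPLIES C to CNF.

(A IMPLIES ((C IMPLIES B) IMPLIES (A AND C))) IMPLIES C
⇔ NOT (A IMPLIES ((C IMPLIES B) IMPLIES (A AND C))) OR C   [eliminate IMPLIES]
⇔ NOT (NOT A OR ((C IMPLIES B) IMPLIES (A AND C))) OR C   [eliminate IMPLIES]
⇔ NOT (NOT A OR NOT (C IMPLIES B) OR (A AND C)) OR C   [eliminate IMPLIES]
⇔ NOT (NOT A OR NOT (NOT C OR B) OR (A AND C)) OR C   [eliminate IMPLIES]
⇔ (NOT NOT A AND NOT NOT (NOT C OR B) AND NOT (A AND C)) OR C   [De Morgan]
⇔ (A AND NOT NOT (NOT C OR B) AND NOT (A AND C)) OR C   [double negation]
⇔ (A AND (NOT C OR B) AND NOT (A AND C)) OR C   [double negation]
⇔ (A AND (NOT C OR B) AND (NOT A OR NOT C)) OR C   [De Morgan]
⇔ (A OR C) AND (NOT C OR B OR C) AND (NOT A OR NOT C OR C)   [distribute OR over AND]
⇔ A OR C   [simplify]

A OR C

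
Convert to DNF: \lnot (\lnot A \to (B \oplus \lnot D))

\lnot (\lnot A \to (B \oplus \lnot D))
= \lnot (\lnot \lnot A \lor (B \oplus \lnot D))   [eliminate \to]
= \lnot (\lnot \lnot A \lor (B \land \lnot \lnot D) \lor (\lnot B \land \lnot D))   [expand \oplus]
= \lnot \lnot \lnot A \land \lnot (B \land \lnot \lnot D) \land \lnot (\lnot B \land \lnot D)   [De Morgan]
= \lnot A \land \lnot (B \land \lnot \lnot D) \land \lnot (\lnot B \land \lnot D)   [double negation]
= \lnot A \land (\lnot B \lor \lnot \lnot \lnot D) \land \lnot (\lnot B \land \lnot D)   [De Morgan]
= \lnot A \land (\lnot B \lor \lnot D) \land \lnot (\lnot B \land \lnot D)   [double negation]
= \lnot A \land (\lnot B \lor \lnot D) \land (\lnot \lnot B \lor \lnot \lnot D)   [De Morgan]
= \lnot A \land (\lnot B \lor \lnot D) \land (B \lor \lnot \lnot D)   [double negation]
= \lnot A \land (\lnot B \lor \lnot D) \land (B \lor D)   [double negation]
= (\lnot A \land \lnot B \land B) \lor (\lnot A \land \lnot B \land D) \lor (\lnot A \land \lnot D \land B) \lor (\lnot A \land \lnot D \land D)   [distribute \land over \lor]
= (\lnot A \land \lnot B \land D) \lor (\lnot A \land \lnot D \land B)   [simplify]

(\lnot A \land \lnot B \land D) \lor (\lnot A \land \lnot D \land B)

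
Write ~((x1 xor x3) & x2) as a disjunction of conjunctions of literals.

~((x1 xor x3) & x2)
≡ ~(((x1 & ~x3) | (~x1 & x3)) & x2)   (expand xor)
≡ ~((x1 & ~x3) | (~x1 & x3)) | ~x2   (De Morgan)
≡ (~(x1 & ~x3) & ~(~x1 & x3)) | ~x2   (De Morgan)
≡ ((~x1 | ~~x3) & ~(~x1 & x3)) | ~x2   (De Morgan)
≡ ((~x1 | x3) & ~(~x1 & x3)) | ~x2   (double negation)
≡ ((~x1 | x3) & (~~x1 | ~x3)) | ~x2   (De Morgan)
≡ ((~x1 | x3) & (x1 | ~x3)) | ~x2   (double negation)
≡ (~x1 & x1) | (~x1 & ~x3) | (x3 & x1) | (x3 & ~x3) | ~x2   (distribute & over |)
≡ (~x1 & ~x3) | (x3 & x1) | ~x2   (simplify)

(~x1 & ~x3) | (x3 & x1) | ~x2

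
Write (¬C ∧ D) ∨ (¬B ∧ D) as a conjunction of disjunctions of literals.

(¬C ∨ ¬B) ∧ D

(¬C ∧ D) ∨ (¬B ∧ D)
≡ (¬C ∨ ¬B) ∧ (¬C ∨ D) ∧ (D ∨ ¬B) ∧ (D ∨ D)
≡ (¬C ∨ ¬B) ∧ D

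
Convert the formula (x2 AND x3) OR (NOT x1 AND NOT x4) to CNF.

(x2 AND x3) OR (NOT x1 AND NOT x4)
≡ (x2 OR NOT x1) AND (x2 OR NOT x4) AND (x3 OR NOT x1) AND (x3 OR NOT x4)   (distribute OR over AND)

(x2 OR NOT x1) AND (x2 OR NOT x4) AND (x3 OR NOT x1) AND (x3 OR NOT x4)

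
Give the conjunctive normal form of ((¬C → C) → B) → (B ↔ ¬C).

((¬C → C) → B) → (B ↔ ¬C)
≡ ¬((¬C → C) → B) ∨ (B ↔ ¬C)   — eliminate →
≡ ¬(¬(¬C → C) ∨ B) ∨ (B ↔ ¬C)   — eliminate →
≡ ¬(¬(¬¬C ∨ C) ∨ B) ∨ (B ↔ ¬C)   — eliminate →
≡ ¬(¬(¬¬C ∨ C) ∨ B) ∨ ((B → ¬C) ∧ (¬C → B))   — eliminate ↔
≡ ¬(¬(¬¬C ∨ C) ∨ B) ∨ ((¬B ∨ ¬C) ∧ (¬C → B))   — eliminate →
≡ ¬(¬(¬¬C ∨ C) ∨ B) ∨ ((¬B ∨ ¬C) ∧ (¬¬C ∨ B))   — eliminate →
≡ (¬¬(¬¬C ∨ C) ∧ ¬B) ∨ ((¬B ∨ ¬C) ∧ (¬¬C ∨ B))   — De Morgan
≡ ((¬¬C ∨ C) ∧ ¬B) ∨ ((¬B ∨ ¬C) ∧ (¬¬C ∨ B))   — double negation
≡ ((C ∨ C) ∧ ¬B) ∨ ((¬B ∨ ¬C) ∧ (¬¬C ∨ B))   — double negation
≡ ((C ∨ C) ∧ ¬B) ∨ ((¬B ∨ ¬C) ∧ (C ∨ B))   — double negation
≡ (C ∨ C ∨ ¬B ∨ ¬C) ∧ (C ∨ C ∨ C ∨ B) ∧ (¬B ∨ ¬B ∨ ¬C) ∧ (¬B ∨ C ∨ B)   — distribute ∨ over ∧
≡ (C ∨ B) ∧ (¬B ∨ ¬C)   — simplify

(C ∨ B) ∧ (¬B ∨ ¬C)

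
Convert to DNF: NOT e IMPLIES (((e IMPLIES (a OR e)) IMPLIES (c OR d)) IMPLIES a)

e OR (NOT e AND NOT c AND NOT d) OR a

NOT e IMPLIES (((e IMPLIES (a OR e)) IMPLIES (c OR d)) IMPLIES a)
≡ NOT NOT e OR (((e IMPLIES (a OR e)) IMPLIES (c OR d)) IMPLIES a)   [eliminate IMPLIES]
≡ NOT NOT e OR NOT ((e IMPLIES (a OR e)) IMPLIES (c OR d)) OR a   [eliminate IMPLIES]
≡ NOT NOT e OR NOT (NOT (e IMPLIES (a OR e)) OR c OR d) OR a   [eliminate IMPLIES]
≡ NOT NOT e OR NOT (NOT (NOT e OR a OR e) OR c OR d) OR a   [eliminate IMPLIES]
≡ e OR NOT (NOT (NOT e OR a OR e) OR c OR d) OR a   [double negation]
≡ e OR (NOT NOT (NOT e OR a OR e) AND NOT c AND NOT d) OR a   [De Morgan]
≡ e OR ((NOT e OR a OR e) AND NOT c AND NOT d) OR a   [double negation]
≡ e OR (NOT e AND NOT c AND NOT d) OR (a AND NOT c AND NOT d) OR (e AND NOT c AND NOT d) OR a   [distribute AND over OR]
≡ e OR (NOT e AND NOT c AND NOT d) OR a   [simplify]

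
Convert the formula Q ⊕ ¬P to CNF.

(Q ∨ ¬P) ∧ (¬Q ∨ P)

Q ⊕ ¬P
≡ (Q ∨ ¬P) ∧ ¬(Q ∧ ¬P)   (expand ⊕)
≡ (Q ∨ ¬P) ∧ (¬Q ∨ ¬¬P)   (De Morgan)
≡ (Q ∨ ¬P) ∧ (¬Q ∨ P)   (double negation)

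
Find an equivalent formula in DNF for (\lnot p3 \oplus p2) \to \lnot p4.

(p3 \land \lnot p2) \lor (p2 \land \lnot p3) \lor \lnot p4

(\lnot p3 \oplus p2) \to \lnot p4
≡ \lnot (\lnot p3 \oplus p2) \lor \lnot p4   (eliminate \to)
≡ \lnot ((\lnot p3 \land \lnot p2) \lor (\lnot \lnot p3 \land p2)) \lor \lnot p4   (expand \oplus)
≡ (\lnot (\lnot p3 \land \lnot p2) \land \lnot (\lnot \lnot p3 \land p2)) \lor \lnot p4   (De Morgan)
≡ ((\lnot \lnot p3 \lor \lnot \lnot p2) \land \lnot (\lnot \lnot p3 \land p2)) \lor \lnot p4   (De Morgan)
≡ ((p3 \lor \lnot \lnot p2) \land \lnot (\lnot \lnot p3 \land p2)) \lor \lnot p4   (double negation)
≡ ((p3 \lor p2) \land \lnot (\lnot \lnot p3 \land p2)) \lor \lnot p4   (double negation)
≡ ((p3 \lor p2) \land (\lnot \lnot \lnot p3 \lor \lnot p2)) \lor \lnot p4   (De Morgan)
≡ ((p3 \lor p2) \land (\lnot p3 \lor \lnot p2)) \lor \lnot p4   (double negation)
≡ (p3 \land \lnot p3) \lor (p3 \land \lnot p2) \lor (p2 \land \lnot p3) \lor (p2 \land \lnot p2) \lor \lnot p4   (distribute \land over \lor)
≡ (p3 \land \lnot p2) \lor (p2 \land \lnot p3) \lor \lnot p4   (simplify)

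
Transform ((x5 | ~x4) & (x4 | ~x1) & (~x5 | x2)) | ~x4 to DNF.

(x5 & x4 & x2) | (x5 & ~x1 & x2) | ~x4

((x5 | ~x4) & (x4 | ~x1) & (~x5 | x2)) | ~x4
≡ (x5 & x4 & ~x5) | (x5 & x4 & x2) | (x5 & ~x1 & ~x5) | (x5 & ~x1 & x2) | (~x4 & x4 & ~x5) | (~x4 & x4 & x2) | (~x4 & ~x1 & ~x5) | (~x4 & ~x1 & x2) | ~x4   — distribute & over |
≡ (x5 & x4 & x2) | (x5 & ~x1 & x2) | ~x4   — simplify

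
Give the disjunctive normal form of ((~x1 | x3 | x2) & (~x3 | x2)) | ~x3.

x2 | ~x3

((~x1 | x3 | x2) & (~x3 | x2)) | ~x3
≡ (~x1 & ~x3) | (~x1 & x2) | (x3 & ~x3) | (x3 & x2) | (x2 & ~x3) | (x2 & x2) | ~x3
≡ x2 | ~x3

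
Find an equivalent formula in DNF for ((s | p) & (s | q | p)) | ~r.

((s | p) & (s | q | p)) | ~r
≡ (s & s) | (s & q) | (s & p) | (p & s) | (p & q) | (p & p) | ~r   [distribute & over |]
≡ s | p | ~r   [simplify]

s | p | ~r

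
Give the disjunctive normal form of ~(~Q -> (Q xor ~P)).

~(~Q -> (Q xor ~P))
≡ ~(~~Q | (Q xor ~P))   [eliminate ->]
≡ ~(~~Q | (Q & ~~P) | (~Q & ~P))   [expand xor]
≡ ~~~Q & ~(Q & ~~P) & ~(~Q & ~P)   [De Morgan]
≡ ~Q & ~(Q & ~~P) & ~(~Q & ~P)   [double negation]
≡ ~Q & (~Q | ~~~P) & ~(~Q & ~P)   [De Morgan]
≡ ~Q & (~Q | ~P) & ~(~Q & ~P)   [double negation]
≡ ~Q & (~Q | ~P) & (~~Q | ~~P)   [De Morgan]
≡ ~Q & (~Q | ~P) & (Q | ~~P)   [double negation]
≡ ~Q & (~Q | ~P) & (Q | P)   [double negation]
≡ (~Q & ~Q & Q) | (~Q & ~Q & P) | (~Q & ~P & Q) | (~Q & ~P & P)   [distribute & over |]
≡ ~Q & P   [simplify]

~Q & P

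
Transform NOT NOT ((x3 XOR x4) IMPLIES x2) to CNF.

NOT NOT ((x3 XOR x4) IMPLIES x2)
≡ NOT NOT (NOT (x3 XOR x4) OR x2)
≡ NOT NOT (NOT ((x3 OR x4) AND NOT (x3 AND x4)) OR x2)
≡ NOT ((x3 OR x4) AND NOT (x3 AND x4)) OR x2
≡ NOT (x3 OR x4) OR NOT NOT (x3 AND x4) OR x2
≡ (NOT x3 AND NOT x4) OR NOT NOT (x3 AND x4) OR x2
≡ (NOT x3 AND NOT x4) OR (x3 AND x4) OR x2
≡ (NOT x3 OR x3 OR x2) AND (NOT x3 OR x4 OR x2) AND (NOT x4 OR x3 OR x2) AND (NOT x4 OR x4 OR x2)
≡ (NOT x3 OR x4 OR x2) AND (NOT x4 OR x3 OR x2)

(NOT x3 OR x4 OR x2) AND (NOT x4 OR x3 OR x2)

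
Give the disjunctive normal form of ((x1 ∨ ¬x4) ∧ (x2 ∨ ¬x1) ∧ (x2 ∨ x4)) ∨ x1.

(¬x4 ∧ x2) ∨ x1

((x1 ∨ ¬x4) ∧ (x2 ∨ ¬x1) ∧ (x2 ∨ x4)) ∨ x1
= (x1 ∧ x2 ∧ x2) ∨ (x1 ∧ x2 ∧ x4) ∨ (x1 ∧ ¬x1 ∧ x2) ∨ (x1 ∧ ¬x1 ∧ x4) ∨ (¬x4 ∧ x2 ∧ x2) ∨ (¬x4 ∧ x2 ∧ x4) ∨ (¬x4 ∧ ¬x1 ∧ x2) ∨ (¬x4 ∧ ¬x1 ∧ x4) ∨ x1   — distribute ∧ over ∨
= (¬x4 ∧ x2) ∨ x1   — simplify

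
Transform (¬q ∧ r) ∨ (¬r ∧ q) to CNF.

(¬q ∨ ¬r) ∧ (r ∨ q)

(¬q ∧ r) ∨ (¬r ∧ q)
⇔ (¬q ∨ ¬r) ∧ (¬q ∨ q) ∧ (r ∨ ¬r) ∧ (r ∨ q)   [distribute ∨ over ∧]
⇔ (¬q ∨ ¬r) ∧ (r ∨ q)   [simplify]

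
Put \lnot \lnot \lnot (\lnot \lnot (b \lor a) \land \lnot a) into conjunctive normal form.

\lnot \lnot \lnot (\lnot \lnot (b \lor a) \land \lnot a)
≡ \lnot (\lnot \lnot (b \lor a) \land \lnot a)   [double negation]
≡ \lnot \lnot \lnot (b \lor a) \lor \lnot \lnot a   [De Morgan]
≡ \lnot (b \lor a) \lor \lnot \lnot a   [double negation]
≡ (\lnot b \land \lnot a) \lor \lnot \lnot a   [De Morgan]
≡ (\lnot b \land \lnot a) \lor a   [double negation]
≡ (\lnot b \lor a) \land (\lnot a \lor a)   [distribute \lor over \land]
≡ \lnot b \lor a   [simplify]

\lnot b \lor a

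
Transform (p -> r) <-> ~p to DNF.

(p -> r) <-> ~p
⇔ ((p -> r) -> ~p) & (~p -> (p -> r))   [eliminate <->]
⇔ (~(p -> r) | ~p) & (~p -> (p -> r))   [eliminate ->]
⇔ (~(~p | r) | ~p) & (~p -> (p -> r))   [eliminate ->]
⇔ (~(~p | r) | ~p) & (~~p | (p -> r))   [eliminate ->]
⇔ (~(~p | r) | ~p) & (~~p | ~p | r)   [eliminate ->]
⇔ ((~~p & ~r) | ~p) & (~~p | ~p | r)   [De Morgan]
⇔ ((p & ~r) | ~p) & (~~p | ~p | r)   [double negation]
⇔ ((p & ~r) | ~p) & (p | ~p | r)   [double negation]
⇔ (p & ~r & p) | (p & ~r & ~p) | (p & ~r & r) | (~p & p) | (~p & ~p) | (~p & r)   [distribute & over |]
⇔ (p & ~r) | ~p   [simplify]

(p & ~r) | ~p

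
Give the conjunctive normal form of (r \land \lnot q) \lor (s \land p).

(r \lor s) \land (r \lor p) \land (\lnot q \lor s) \land (\lnot q \lor p)

(r \land \lnot q) \lor (s \land p)
≡ (r \lor s) \land (r \lor p) \land (\lnot q \lor s) \land (\lnot q \lor p)   [distribute \lor over \land]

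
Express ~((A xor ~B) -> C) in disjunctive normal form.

~((A xor ~B) -> C)
= ~(~(A xor ~B) | C)   [eliminate ->]
= ~(~((A & ~~B) | (~A & ~B)) | C)   [expand xor]
= ~~((A & ~~B) | (~A & ~B)) & ~C   [De Morgan]
= ((A & ~~B) | (~A & ~B)) & ~C   [double negation]
= ((A & B) | (~A & ~B)) & ~C   [double negation]
= (A & B & ~C) | (~A & ~B & ~C)   [distribute & over |]

(A & B & ~C) | (~A & ~B & ~C)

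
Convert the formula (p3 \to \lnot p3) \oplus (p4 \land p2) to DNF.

(\lnot p3 \land \lnot p4) \lor (\lnot p3 \land \lnot p2) \lor (p3 \land p4 \land p2)

(p3 \to \lnot p3) \oplus (p4 \land p2)
⇔ ((p3 \to \lnot p3) \land \lnot (p4 \land p2)) \lor (\lnot (p3 \to \lnot p3) \land p4 \land p2)   (expand \oplus)
⇔ ((\lnot p3 \lor \lnot p3) \land \lnot (p4 \land p2)) \lor (\lnot (p3 \to \lnot p3) \land p4 \land p2)   (eliminate \to)
⇔ ((\lnot p3 \lor \lnot p3) \land \lnot (p4 \land p2)) \lor (\lnot (\lnot p3 \lor \lnot p3) \land p4 \land p2)   (eliminate \to)
⇔ ((\lnot p3 \lor \lnot p3) \land (\lnot p4 \lor \lnot p2)) \lor (\lnot (\lnot p3 \lor \lnot p3) \land p4 \land p2)   (De Morgan)
⇔ ((\lnot p3 \lor \lnot p3) \land (\lnot p4 \lor \lnot p2)) \lor (\lnot \lnot p3 \land \lnot \lnot p3 \land p4 \land p2)   (De Morgan)
⇔ ((\lnot p3 \lor \lnot p3) \land (\lnot p4 \lor \lnot p2)) \lor (p3 \land \lnot \lnot p3 \land p4 \land p2)   (double negation)
⇔ ((\lnot p3 \lor \lnot p3) \land (\lnot p4 \lor \lnot p2)) \lor (p3 \land p3 \land p4 \land p2)   (double negation)
⇔ (\lnot p3 \land \lnot p4) \lor (\lnot p3 \land \lnot p2) \lor (\lnot p3 \land \lnot p4) \lor (\lnot p3 \land \lnot p2) \lor (p3 \land p3 \land p4 \land p2)   (distribute \land over \lor)
⇔ (\lnot p3 \land \lnot p4) \lor (\lnot p3 \land \lnot p2) \lor (p3 \land p4 \land p2)   (simplify)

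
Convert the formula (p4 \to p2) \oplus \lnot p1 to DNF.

(p4 \to p2) \oplus \lnot p1
⇔ ((p4 \to p2) \land \lnot \lnot p1) \lor (\lnot (p4 \to p2) \land \lnot p1)   [expand \oplus]
⇔ ((\lnot p4 \lor p2) \land \lnot \lnot p1) \lor (\lnot (p4 \to p2) \land \lnot p1)   [eliminate \to]
⇔ ((\lnot p4 \lor p2) \land \lnot \lnot p1) \lor (\lnot (\lnot p4 \lor p2) \land \lnot p1)   [eliminate \to]
⇔ ((\lnot p4 \lor p2) \land p1) \lor (\lnot (\lnot p4 \lor p2) \land \lnot p1)   [double negation]
⇔ ((\lnot p4 \lor p2) \land p1) \lor (\lnot \lnot p4 \land \lnot p2 \land \lnot p1)   [De Morgan]
⇔ ((\lnot p4 \lor p2) \land p1) \lor (p4 \land \lnot p2 \land \lnot p1)   [double negation]
⇔ (\lnot p4 \land p1) \lor (p2 \land p1) \lor (p4 \land \lnot p2 \land \lnot p1)   [distribute \land over \lor]

(\lnot p4 \land p1) \lor (p2 \land p1) \lor (p4 \land \lnot p2 \land \lnot p1)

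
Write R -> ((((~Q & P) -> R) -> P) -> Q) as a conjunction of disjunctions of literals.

~R | ~P | Q

R -> ((((~Q & P) -> R) -> P) -> Q)
⇔ ~R | ((((~Q & P) -> R) -> P) -> Q)   [eliminate ->]
⇔ ~R | ~(((~Q & P) -> R) -> P) | Q   [eliminate ->]
⇔ ~R | ~(~((~Q & P) -> R) | P) | Q   [eliminate ->]
⇔ ~R | ~(~(~(~Q & P) | R) | P) | Q   [eliminate ->]
⇔ ~R | (~~(~(~Q & P) | R) & ~P) | Q   [De Morgan]
⇔ ~R | ((~(~Q & P) | R) & ~P) | Q   [double negation]
⇔ ~R | ((~~Q | ~P | R) & ~P) | Q   [De Morgan]
⇔ ~R | ((Q | ~P | R) & ~P) | Q   [double negation]
⇔ (~R | Q | ~P | R | Q) & (~R | ~P | Q)   [distribute | over &]
⇔ ~R | ~P | Q   [simplify]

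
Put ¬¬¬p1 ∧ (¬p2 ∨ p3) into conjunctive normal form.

¬¬¬p1 ∧ (¬p2 ∨ p3)
≡ ¬p1 ∧ (¬p2 ∨ p3)   [double negation]

¬p1 ∧ (¬p2 ∨ p3)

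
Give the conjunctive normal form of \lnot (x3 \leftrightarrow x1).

\lnot (x3 \leftrightarrow x1)
≡ \lnot ((x3 \to x1) \land (x1 \to x3))   — eliminate \leftrightarrow
≡ \lnot ((\lnot x3 \lor x1) \land (x1 \to x3))   — eliminate \to
≡ \lnot ((\lnot x3 \lor x1) \land (\lnot x1 \lor x3))   — eliminate \to
≡ \lnot (\lnot x3 \lor x1) \lor \lnot (\lnot x1 \lor x3)   — De Morgan
≡ \lnot \lnot x3 \land \lnot x1 \lor \lnot (\lnot x1 \lor x3)   — De Morgan
≡ x3 \land \lnot x1 \lor \lnot (\lnot x1 \lor x3)   — double negation
≡ x3 \land \lnot x1 \lor \lnot \lnot x1 \land \lnot x3   — De Morgan
≡ x3 \land \lnot x1 \lor x1 \land \lnot x3   — double negation
≡ (x3 \lor x1) \land (x3 \lor \lnot x3) \land (\lnot x1 \lor x1) \land (\lnot x1 \lor \lnot x3)   — distribute \lor over \land
≡ (x3 \lor x1) \land (\lnot x1 \lor \lnot x3)   — simplify

(x3 \lor x1) \land (\lnot x1 \lor \lnot x3)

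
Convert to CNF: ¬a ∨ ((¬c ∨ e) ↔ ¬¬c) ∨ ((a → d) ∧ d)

¬a ∨ ((¬c ∨ e) ↔ ¬¬c) ∨ ((a → d) ∧ d)
= ¬a ∨ (((¬c ∨ e) → ¬¬c) ∧ (¬¬c → (¬c ∨ e))) ∨ ((a → d) ∧ d)   [eliminate ↔]
= ¬a ∨ ((¬(¬c ∨ e) ∨ ¬¬c) ∧ (¬¬c → (¬c ∨ e))) ∨ ((a → d) ∧ d)   [eliminate →]
= ¬a ∨ ((¬(¬c ∨ e) ∨ ¬¬c) ∧ (¬¬¬c ∨ ¬c ∨ e)) ∨ ((a → d) ∧ d)   [eliminate →]
= ¬a ∨ ((¬(¬c ∨ e) ∨ ¬¬c) ∧ (¬¬¬c ∨ ¬c ∨ e)) ∨ ((¬a ∨ d) ∧ d)   [eliminate →]
= ¬a ∨ (((¬¬c ∧ ¬e) ∨ ¬¬c) ∧ (¬¬¬c ∨ ¬c ∨ e)) ∨ ((¬a ∨ d) ∧ d)   [De Morgan]
= ¬a ∨ (((c ∧ ¬e) ∨ ¬¬c) ∧ (¬¬¬c ∨ ¬c ∨ e)) ∨ ((¬a ∨ d) ∧ d)   [double negation]
= ¬a ∨ (((c ∧ ¬e) ∨ c) ∧ (¬¬¬c ∨ ¬c ∨ e)) ∨ ((¬a ∨ d) ∧ d)   [double negation]
= ¬a ∨ (((c ∧ ¬e) ∨ c) ∧ (¬c ∨ ¬c ∨ e)) ∨ ((¬a ∨ d) ∧ d)   [double negation]
= (¬a ∨ c ∨ c ∨ ¬a ∨ d) ∧ (¬a ∨ c ∨ c ∨ d) ∧ (¬a ∨ ¬e ∨ c ∨ ¬a ∨ d) ∧ (¬a ∨ ¬e ∨ c ∨ d) ∧ (¬a ∨ ¬c ∨ ¬c ∨ e ∨ ¬a ∨ d) ∧ (¬a ∨ ¬c ∨ ¬c ∨ e ∨ d)   [distribute ∨ over ∧]
= (¬a ∨ c ∨ d) ∧ (¬a ∨ ¬c ∨ e ∨ d)   [simplify]

(¬a ∨ c ∨ d) ∧ (¬a ∨ ¬c ∨ e ∨ d)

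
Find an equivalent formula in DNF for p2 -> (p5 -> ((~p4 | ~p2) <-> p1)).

~p2 | ~p5 | (p4 & p2 & ~p1) | (p1 & ~p4)

p2 -> (p5 -> ((~p4 | ~p2) <-> p1))
≡ ~p2 | (p5 -> ((~p4 | ~p2) <-> p1))   — eliminate ->
≡ ~p2 | ~p5 | ((~p4 | ~p2) <-> p1)   — eliminate ->
≡ ~p2 | ~p5 | (((~p4 | ~p2) -> p1) & (p1 -> (~p4 | ~p2)))   — eliminate <->
≡ ~p2 | ~p5 | ((~(~p4 | ~p2) | p1) & (p1 -> (~p4 | ~p2)))   — eliminate ->
≡ ~p2 | ~p5 | ((~(~p4 | ~p2) | p1) & (~p1 | ~p4 | ~p2))   — eliminate ->
≡ ~p2 | ~p5 | (((~~p4 & ~~p2) | p1) & (~p1 | ~p4 | ~p2))   — De Morgan
≡ ~p2 | ~p5 | (((p4 & ~~p2) | p1) & (~p1 | ~p4 | ~p2))   — double negation
≡ ~p2 | ~p5 | (((p4 & p2) | p1) & (~p1 | ~p4 | ~p2))   — double negation
≡ ~p2 | ~p5 | (p4 & p2 & ~p1) | (p4 & p2 & ~p4) | (p4 & p2 & ~p2) | (p1 & ~p1) | (p1 & ~p4) | (p1 & ~p2)   — distribute & over |
≡ ~p2 | ~p5 | (p4 & p2 & ~p1) | (p1 & ~p4)   — simplify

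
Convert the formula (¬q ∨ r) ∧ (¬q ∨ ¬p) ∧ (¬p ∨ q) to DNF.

¬q ∧ ¬p ∨ r ∧ ¬p

(¬q ∨ r) ∧ (¬q ∨ ¬p) ∧ (¬p ∨ q)
⇔ ¬q ∧ ¬q ∧ ¬p ∨ ¬q ∧ ¬q ∧ q ∨ ¬q ∧ ¬p ∧ ¬p ∨ ¬q ∧ ¬p ∧ q ∨ r ∧ ¬q ∧ ¬p ∨ r ∧ ¬q ∧ q ∨ r ∧ ¬p ∧ ¬p ∨ r ∧ ¬p ∧ q   — distribute ∧ over ∨
⇔ ¬q ∧ ¬p ∨ r ∧ ¬p   — simplify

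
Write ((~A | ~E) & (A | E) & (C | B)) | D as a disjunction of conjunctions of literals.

((~A | ~E) & (A | E) & (C | B)) | D
⇔ (~A & A & C) | (~A & A & B) | (~A & E & C) | (~A & E & B) | (~E & A & C) | (~E & A & B) | (~E & E & C) | (~E & E & B) | D   — distribute & over |
⇔ (~A & E & C) | (~A & E & B) | (~E & A & C) | (~E & A & B) | D   — simplify

(~A & E & C) | (~A & E & B) | (~E & A & C) | (~E & A & B) | D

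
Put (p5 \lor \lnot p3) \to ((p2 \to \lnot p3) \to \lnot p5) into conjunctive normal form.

(\lnot p5 \lor p2) \land (\lnot p5 \lor p3)

(p5 \lor \lnot p3) \to ((p2 \to \lnot p3) \to \lnot p5)
≡ \lnot (p5 \lor \lnot p3) \lor ((p2 \to \lnot p3) \to \lnot p5)   [eliminate \to]
≡ \lnot (p5 \lor \lnot p3) \lor \lnot (p2 \to \lnot p3) \lor \lnot p5   [eliminate \to]
≡ \lnot (p5 \lor \lnot p3) \lor \lnot (\lnot p2 \lor \lnot p3) \lor \lnot p5   [eliminate \to]
≡ (\lnot p5 \land \lnot \lnot p3) \lor \lnot (\lnot p2 \lor \lnot p3) \lor \lnot p5   [De Morgan]
≡ (\lnot p5 \land p3) \lor \lnot (\lnot p2 \lor \lnot p3) \lor \lnot p5   [double negation]
≡ (\lnot p5 \land p3) \lor (\lnot \lnot p2 \land \lnot \lnot p3) \lor \lnot p5   [De Morgan]
≡ (\lnot p5 \land p3) \lor (p2 \land \lnot \lnot p3) \lor \lnot p5   [double negation]
≡ (\lnot p5 \land p3) \lor (p2 \land p3) \lor \lnot p5   [double negation]
≡ (\lnot p5 \lor p2 \lor \lnot p5) \land (\lnot p5 \lor p3 \lor \lnot p5) \land (p3 \lor p2 \lor \lnot p5) \land (p3 \lor p3 \lor \lnot p5)   [distribute \lor over \land]
≡ (\lnot p5 \lor p2) \land (\lnot p5 \lor p3)   [simplify]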